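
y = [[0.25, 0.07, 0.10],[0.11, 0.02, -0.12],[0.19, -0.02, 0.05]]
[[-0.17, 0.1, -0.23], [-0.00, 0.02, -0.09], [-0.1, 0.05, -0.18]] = y@[[-0.45, 0.28, -0.93], [-0.21, 0.27, 0.11], [-0.44, 0.1, -0.07]]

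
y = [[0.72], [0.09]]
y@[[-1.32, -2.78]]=[[-0.95, -2.0], [-0.12, -0.25]]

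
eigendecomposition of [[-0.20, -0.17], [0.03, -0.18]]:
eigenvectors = [[0.92+0.00j, 0.92-0.00j], [(-0.05-0.38j), -0.05+0.38j]]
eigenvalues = [(-0.19+0.07j), (-0.19-0.07j)]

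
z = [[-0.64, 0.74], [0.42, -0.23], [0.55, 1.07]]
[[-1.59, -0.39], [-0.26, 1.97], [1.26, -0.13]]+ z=[[-2.23, 0.35], [0.16, 1.74], [1.81, 0.94]]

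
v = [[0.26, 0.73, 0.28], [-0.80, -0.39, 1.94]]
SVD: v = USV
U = [[0.01, 1.00], [1.0, -0.01]]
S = [2.13, 0.82]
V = [[-0.37, -0.18, 0.91], [0.33, 0.89, 0.31]]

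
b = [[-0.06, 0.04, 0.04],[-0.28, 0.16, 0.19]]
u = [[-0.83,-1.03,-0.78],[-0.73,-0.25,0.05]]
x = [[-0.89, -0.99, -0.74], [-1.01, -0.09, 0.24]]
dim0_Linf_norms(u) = [0.83, 1.03, 0.78]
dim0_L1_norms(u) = [1.56, 1.28, 0.83]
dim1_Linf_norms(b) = [0.06, 0.28]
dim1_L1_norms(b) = [0.14, 0.63]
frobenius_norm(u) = 1.72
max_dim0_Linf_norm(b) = 0.28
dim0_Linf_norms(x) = [1.01, 0.99, 0.74]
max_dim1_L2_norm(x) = 1.52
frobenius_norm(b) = 0.38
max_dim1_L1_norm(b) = 0.63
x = b + u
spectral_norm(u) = 1.64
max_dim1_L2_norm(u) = 1.54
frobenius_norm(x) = 1.85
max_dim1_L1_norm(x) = 2.62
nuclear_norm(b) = 0.39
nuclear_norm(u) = 2.16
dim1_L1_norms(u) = [2.64, 1.03]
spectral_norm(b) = 0.38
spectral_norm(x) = 1.65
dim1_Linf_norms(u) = [1.03, 0.73]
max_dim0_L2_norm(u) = 1.11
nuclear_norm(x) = 2.48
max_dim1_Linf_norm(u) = 1.03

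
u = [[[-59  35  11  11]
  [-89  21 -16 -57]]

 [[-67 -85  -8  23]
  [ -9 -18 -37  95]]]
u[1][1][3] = 95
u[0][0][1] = 35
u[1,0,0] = -67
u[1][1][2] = -37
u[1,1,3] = 95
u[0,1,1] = 21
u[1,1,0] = -9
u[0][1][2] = -16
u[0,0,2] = 11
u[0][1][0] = -89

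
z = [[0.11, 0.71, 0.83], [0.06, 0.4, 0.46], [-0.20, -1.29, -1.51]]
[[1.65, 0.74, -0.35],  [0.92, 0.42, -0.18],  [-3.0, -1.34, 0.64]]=z@ [[-1.91,2.06,-1.97],  [0.12,1.84,1.55],  [2.14,-0.96,-1.49]]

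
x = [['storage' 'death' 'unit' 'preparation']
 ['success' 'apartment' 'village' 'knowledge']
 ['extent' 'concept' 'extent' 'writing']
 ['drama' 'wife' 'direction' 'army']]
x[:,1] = ['death', 'apartment', 'concept', 'wife']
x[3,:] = ['drama', 'wife', 'direction', 'army']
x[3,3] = 'army'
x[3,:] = ['drama', 'wife', 'direction', 'army']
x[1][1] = 'apartment'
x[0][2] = 'unit'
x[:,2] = ['unit', 'village', 'extent', 'direction']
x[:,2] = ['unit', 'village', 'extent', 'direction']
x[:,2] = ['unit', 'village', 'extent', 'direction']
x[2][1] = 'concept'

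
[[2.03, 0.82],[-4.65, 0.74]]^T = [[2.03, -4.65], [0.82, 0.74]]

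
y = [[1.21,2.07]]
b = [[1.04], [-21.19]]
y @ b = [[-42.6]]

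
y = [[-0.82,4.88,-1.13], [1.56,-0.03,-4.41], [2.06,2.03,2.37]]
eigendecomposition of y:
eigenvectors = [[(-0.85+0j), (-0.2-0.55j), (-0.2+0.55j)],[0.51+0.00j, (0.14-0.53j), 0.14+0.53j],[(0.12+0j), (-0.6+0j), (-0.6-0j)]]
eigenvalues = [(-3.62+0j), (2.57+3.7j), (2.57-3.7j)]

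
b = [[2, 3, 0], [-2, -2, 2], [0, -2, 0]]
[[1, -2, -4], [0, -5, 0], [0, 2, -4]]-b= [[-1, -5, -4], [2, -3, -2], [0, 4, -4]]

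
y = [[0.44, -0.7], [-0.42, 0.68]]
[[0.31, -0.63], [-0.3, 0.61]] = y @ [[0.65, -0.04], [-0.04, 0.87]]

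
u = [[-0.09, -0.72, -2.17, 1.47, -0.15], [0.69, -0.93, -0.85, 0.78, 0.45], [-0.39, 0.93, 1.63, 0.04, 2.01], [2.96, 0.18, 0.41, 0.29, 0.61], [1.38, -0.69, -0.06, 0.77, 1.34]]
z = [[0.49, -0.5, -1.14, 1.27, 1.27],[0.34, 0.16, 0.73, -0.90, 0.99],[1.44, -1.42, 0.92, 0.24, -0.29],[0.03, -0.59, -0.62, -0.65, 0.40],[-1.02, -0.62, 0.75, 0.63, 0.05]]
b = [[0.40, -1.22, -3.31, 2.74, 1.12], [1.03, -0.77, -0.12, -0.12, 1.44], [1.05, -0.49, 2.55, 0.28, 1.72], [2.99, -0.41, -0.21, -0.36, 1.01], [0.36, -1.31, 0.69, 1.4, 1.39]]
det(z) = -11.81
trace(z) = 0.97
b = u + z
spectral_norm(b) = 4.97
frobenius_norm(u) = 5.67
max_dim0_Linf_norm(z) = 1.44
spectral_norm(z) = 2.33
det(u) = 0.01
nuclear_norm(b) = 13.26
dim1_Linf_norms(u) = [2.17, 0.93, 2.01, 2.96, 1.38]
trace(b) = 3.21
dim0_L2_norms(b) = [3.38, 2.05, 4.24, 3.11, 3.04]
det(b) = -18.04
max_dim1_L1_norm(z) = 4.67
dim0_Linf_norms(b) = [2.99, 1.31, 3.31, 2.74, 1.72]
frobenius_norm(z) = 4.03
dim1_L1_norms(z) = [4.67, 3.12, 4.31, 2.29, 3.07]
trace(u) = 2.24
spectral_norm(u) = 3.72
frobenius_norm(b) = 7.25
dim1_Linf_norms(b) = [3.31, 1.44, 2.55, 2.99, 1.4]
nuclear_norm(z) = 8.63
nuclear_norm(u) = 10.24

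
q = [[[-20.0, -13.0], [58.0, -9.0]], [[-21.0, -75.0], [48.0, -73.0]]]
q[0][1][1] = -9.0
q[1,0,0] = -21.0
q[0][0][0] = -20.0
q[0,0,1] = -13.0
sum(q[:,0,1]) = -88.0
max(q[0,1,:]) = 58.0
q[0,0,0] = -20.0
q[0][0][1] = -13.0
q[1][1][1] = -73.0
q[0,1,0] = 58.0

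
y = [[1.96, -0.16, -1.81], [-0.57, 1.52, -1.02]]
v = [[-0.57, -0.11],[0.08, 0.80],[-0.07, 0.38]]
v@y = [[-1.05, -0.08, 1.14], [-0.30, 1.20, -0.96], [-0.35, 0.59, -0.26]]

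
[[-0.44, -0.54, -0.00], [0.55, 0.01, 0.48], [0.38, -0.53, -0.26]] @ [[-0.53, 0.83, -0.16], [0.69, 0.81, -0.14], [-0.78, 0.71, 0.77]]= [[-0.14, -0.80, 0.15],[-0.66, 0.81, 0.28],[-0.36, -0.3, -0.19]]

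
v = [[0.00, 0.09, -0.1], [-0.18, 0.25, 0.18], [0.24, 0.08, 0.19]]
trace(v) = 0.44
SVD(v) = [[-0.0, -0.16, -0.99],[-0.94, -0.33, 0.05],[-0.33, 0.93, -0.15]] @ diag([0.3622051609125744, 0.3133659574633106, 0.12692201586564406]) @ [[0.25, -0.73, -0.64],[0.90, -0.07, 0.43],[-0.35, -0.69, 0.64]]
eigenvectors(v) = [[(-0.17+0.52j), (-0.17-0.52j), 0.07+0.00j],[-0.58-0.10j, -0.58+0.10j, (0.85+0j)],[0.60+0.00j, 0.60-0.00j, 0.53+0.00j]]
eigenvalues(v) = [(0.05+0.2j), (0.05-0.2j), (0.35+0j)]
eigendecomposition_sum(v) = [[-0.00+0.10j, (0.04-0.01j), -0.06+0.01j], [(-0.11+0.01j), 0.02+0.04j, (-0.02-0.06j)], [(0.11-0.03j), (-0.03-0.03j), (0.03+0.06j)]] + [[(-0-0.1j),0.04+0.01j,(-0.06-0.01j)],[(-0.11-0.01j),0.02-0.04j,(-0.02+0.06j)],[0.11+0.03j,(-0.03+0.03j),(0.03-0.06j)]] + [[-0j, (0.02+0j), (0.02+0j)], [0.04-0.00j, (0.21+0j), 0.21+0.00j], [(0.02-0j), (0.13+0j), 0.13+0.00j]]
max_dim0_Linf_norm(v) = 0.25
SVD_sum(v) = [[-0.00, 0.00, 0.0], [-0.08, 0.25, 0.22], [-0.03, 0.09, 0.08]] + [[-0.04, 0.0, -0.02], [-0.09, 0.01, -0.04], [0.26, -0.02, 0.12]] + [[0.04, 0.09, -0.08], [-0.0, -0.0, 0.0], [0.01, 0.01, -0.01]]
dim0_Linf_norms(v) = [0.24, 0.25, 0.19]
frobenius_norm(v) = 0.50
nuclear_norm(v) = 0.80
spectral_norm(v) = 0.36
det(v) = 0.01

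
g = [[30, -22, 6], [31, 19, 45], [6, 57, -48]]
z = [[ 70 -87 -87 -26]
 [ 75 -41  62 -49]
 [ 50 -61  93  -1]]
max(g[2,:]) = 57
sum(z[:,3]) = -76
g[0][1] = -22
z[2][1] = -61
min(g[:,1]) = -22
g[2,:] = [6, 57, -48]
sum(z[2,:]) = 81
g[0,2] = 6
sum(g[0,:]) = 14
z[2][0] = 50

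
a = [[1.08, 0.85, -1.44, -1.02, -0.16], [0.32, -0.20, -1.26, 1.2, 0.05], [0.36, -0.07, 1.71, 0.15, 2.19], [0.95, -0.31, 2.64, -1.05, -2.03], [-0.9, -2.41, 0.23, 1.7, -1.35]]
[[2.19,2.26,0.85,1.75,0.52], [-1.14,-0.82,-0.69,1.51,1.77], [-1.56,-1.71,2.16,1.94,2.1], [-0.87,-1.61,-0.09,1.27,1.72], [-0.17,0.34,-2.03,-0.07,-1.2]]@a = [[4.59,-0.45,0.19,-0.35,-2.63], [-1.90,-5.49,5.89,1.50,-6.82], [-1.50,-6.80,13.70,1.40,-1.88], [-1.83,-4.95,6.88,0.53,-5.04], [0.21,2.84,-4.12,-1.69,-2.64]]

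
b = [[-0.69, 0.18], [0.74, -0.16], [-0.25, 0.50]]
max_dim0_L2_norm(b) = 1.04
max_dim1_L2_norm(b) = 0.76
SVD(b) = [[-0.64, 0.22], [0.67, -0.31], [-0.38, -0.93]] @ diag([1.1101277562039948, 0.402264048736005]) @ [[0.93, -0.37], [-0.37, -0.93]]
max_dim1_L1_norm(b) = 0.9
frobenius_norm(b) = 1.18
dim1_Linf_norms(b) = [0.69, 0.74, 0.5]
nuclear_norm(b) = 1.51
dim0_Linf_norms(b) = [0.74, 0.5]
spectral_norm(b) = 1.11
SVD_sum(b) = [[-0.66, 0.26], [0.69, -0.28], [-0.39, 0.15]] + [[-0.03, -0.08], [0.05, 0.12], [0.14, 0.35]]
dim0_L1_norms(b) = [1.68, 0.84]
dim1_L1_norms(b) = [0.87, 0.9, 0.75]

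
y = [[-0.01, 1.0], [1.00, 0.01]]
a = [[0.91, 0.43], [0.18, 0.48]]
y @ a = [[0.17, 0.48], [0.91, 0.43]]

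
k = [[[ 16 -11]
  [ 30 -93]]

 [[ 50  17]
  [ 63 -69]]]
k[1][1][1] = -69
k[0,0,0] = 16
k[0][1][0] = 30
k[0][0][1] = -11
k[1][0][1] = 17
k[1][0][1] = 17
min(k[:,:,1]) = -93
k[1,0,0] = 50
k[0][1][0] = 30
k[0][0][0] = 16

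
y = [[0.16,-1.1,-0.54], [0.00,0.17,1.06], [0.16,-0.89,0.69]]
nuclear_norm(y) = 2.82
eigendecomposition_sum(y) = [[-0.00+0.00j,  -0.00+0.00j,  -0j], [(-0+0j),  -0.00+0.00j,  0.00-0.00j], [0.00-0.00j,  -0j,  -0.00+0.00j]] + [[(0.08+0.07j), (-0.55-0.34j), -0.27+0.67j], [0.00-0.08j, 0.09+0.49j, (0.53-0.18j)], [(0.08-0.03j), -0.45+0.24j, (0.35+0.45j)]] + [[(0.08-0.07j), (-0.55+0.34j), -0.27-0.67j], [0.00+0.08j, 0.09-0.49j, (0.53+0.18j)], [0.08+0.03j, -0.45-0.24j, (0.35-0.45j)]]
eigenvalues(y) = [(-0+0j), (0.51+1.01j), (0.51-1.01j)]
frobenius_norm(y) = 1.99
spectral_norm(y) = 1.47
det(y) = -0.00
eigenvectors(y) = [[(-0.99+0j), (0.67+0j), 0.67-0.00j], [-0.16+0.00j, (-0.34-0.39j), -0.34+0.39j], [0.03+0.00j, 0.27-0.46j, (0.27+0.46j)]]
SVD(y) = [[-0.84, -0.05, -0.54], [0.45, -0.63, -0.63], [-0.31, -0.78, 0.55]] @ diag([1.4722823139599523, 1.343831684442818, 0.0010917363723716258]) @ [[-0.12,0.86,0.49], [-0.10,0.48,-0.87], [0.99,0.16,-0.03]]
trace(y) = 1.02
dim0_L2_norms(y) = [0.23, 1.43, 1.38]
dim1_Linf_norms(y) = [1.1, 1.06, 0.89]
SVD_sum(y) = [[0.15,  -1.06,  -0.6], [-0.08,  0.57,  0.33], [0.06,  -0.39,  -0.22]] + [[0.01, -0.04, 0.06],[0.08, -0.40, 0.73],[0.1, -0.50, 0.91]] + [[-0.00, -0.00, 0.0],[-0.00, -0.0, 0.0],[0.00, 0.0, -0.00]]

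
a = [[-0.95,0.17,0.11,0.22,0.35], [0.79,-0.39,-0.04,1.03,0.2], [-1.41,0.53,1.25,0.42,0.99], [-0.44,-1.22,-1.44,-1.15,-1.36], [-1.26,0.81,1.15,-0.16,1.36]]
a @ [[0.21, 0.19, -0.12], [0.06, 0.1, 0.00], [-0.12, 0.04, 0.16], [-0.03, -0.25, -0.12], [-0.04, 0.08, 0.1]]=[[-0.22, -0.19, 0.14], [0.11, -0.13, -0.2], [-0.47, -0.19, 0.42], [0.1, -0.08, -0.18], [-0.4, 0.04, 0.49]]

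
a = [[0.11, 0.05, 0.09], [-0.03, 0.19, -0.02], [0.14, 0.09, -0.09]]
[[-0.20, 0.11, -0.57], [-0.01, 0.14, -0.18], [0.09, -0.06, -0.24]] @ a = [[-0.11, -0.04, 0.03], [-0.03, 0.01, 0.01], [-0.02, -0.03, 0.03]]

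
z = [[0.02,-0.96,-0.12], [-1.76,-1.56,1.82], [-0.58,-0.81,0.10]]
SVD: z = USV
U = [[0.16, -0.85, -0.5], [0.95, 0.27, -0.17], [0.28, -0.45, 0.85]]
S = [3.13, 0.97, 0.27]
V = [[-0.58, -0.59, 0.55], [-0.25, 0.78, 0.57], [-0.77, 0.20, -0.60]]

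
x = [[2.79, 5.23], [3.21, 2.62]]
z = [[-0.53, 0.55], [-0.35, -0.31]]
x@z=[[-3.31, -0.09], [-2.62, 0.95]]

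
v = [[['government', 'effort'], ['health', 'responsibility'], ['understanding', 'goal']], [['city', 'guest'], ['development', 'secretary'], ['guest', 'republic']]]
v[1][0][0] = 'city'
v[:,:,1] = [['effort', 'responsibility', 'goal'], ['guest', 'secretary', 'republic']]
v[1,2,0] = 'guest'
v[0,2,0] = 'understanding'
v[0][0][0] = 'government'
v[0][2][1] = 'goal'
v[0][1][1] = 'responsibility'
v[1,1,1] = 'secretary'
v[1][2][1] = 'republic'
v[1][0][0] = 'city'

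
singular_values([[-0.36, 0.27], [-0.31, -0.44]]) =[0.54, 0.45]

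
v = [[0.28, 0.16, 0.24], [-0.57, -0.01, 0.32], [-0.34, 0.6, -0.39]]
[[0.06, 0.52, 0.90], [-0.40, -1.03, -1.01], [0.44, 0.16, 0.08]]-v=[[-0.22, 0.36, 0.66],[0.17, -1.02, -1.33],[0.78, -0.44, 0.47]]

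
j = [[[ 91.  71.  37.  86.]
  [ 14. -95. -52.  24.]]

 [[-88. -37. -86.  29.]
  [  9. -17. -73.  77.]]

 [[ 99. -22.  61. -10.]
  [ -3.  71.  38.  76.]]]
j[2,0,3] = -10.0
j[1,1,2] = -73.0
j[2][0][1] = -22.0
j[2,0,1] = -22.0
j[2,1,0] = -3.0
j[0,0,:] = [91.0, 71.0, 37.0, 86.0]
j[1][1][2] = -73.0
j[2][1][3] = 76.0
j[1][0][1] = -37.0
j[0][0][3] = 86.0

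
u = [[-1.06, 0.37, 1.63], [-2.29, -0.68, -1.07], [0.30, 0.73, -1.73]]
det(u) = -6.052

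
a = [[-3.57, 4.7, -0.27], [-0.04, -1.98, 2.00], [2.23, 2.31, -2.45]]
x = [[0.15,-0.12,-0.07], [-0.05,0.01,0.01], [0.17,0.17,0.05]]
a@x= [[-0.82, 0.43, 0.28],[0.43, 0.32, 0.08],[-0.2, -0.66, -0.26]]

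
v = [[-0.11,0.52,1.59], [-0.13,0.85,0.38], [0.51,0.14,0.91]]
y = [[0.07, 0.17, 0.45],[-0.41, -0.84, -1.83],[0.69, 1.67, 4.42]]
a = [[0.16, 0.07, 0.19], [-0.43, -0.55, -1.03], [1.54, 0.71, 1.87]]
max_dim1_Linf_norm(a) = 1.87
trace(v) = 1.65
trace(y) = 3.65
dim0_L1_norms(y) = [1.17, 2.68, 6.7]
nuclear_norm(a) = 3.16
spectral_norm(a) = 2.80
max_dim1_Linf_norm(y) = 4.42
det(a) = 0.00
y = a @ v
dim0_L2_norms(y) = [0.81, 1.88, 4.8]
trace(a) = 1.48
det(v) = -0.64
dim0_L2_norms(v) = [0.54, 1.01, 1.87]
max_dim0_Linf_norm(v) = 1.59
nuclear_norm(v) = 3.19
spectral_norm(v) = 2.01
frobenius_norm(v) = 2.19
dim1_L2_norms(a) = [0.26, 1.24, 2.52]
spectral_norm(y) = 5.22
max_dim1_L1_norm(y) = 6.78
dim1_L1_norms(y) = [0.69, 3.08, 6.78]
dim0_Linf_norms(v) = [0.51, 0.85, 1.59]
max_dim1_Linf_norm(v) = 1.59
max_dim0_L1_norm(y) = 6.7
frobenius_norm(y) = 5.22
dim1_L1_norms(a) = [0.42, 2.01, 4.12]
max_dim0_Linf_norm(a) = 1.87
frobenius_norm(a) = 2.83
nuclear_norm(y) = 5.38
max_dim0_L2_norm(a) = 2.14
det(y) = 0.00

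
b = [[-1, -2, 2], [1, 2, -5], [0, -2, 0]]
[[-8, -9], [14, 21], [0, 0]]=b@ [[4, 1], [0, 0], [-2, -4]]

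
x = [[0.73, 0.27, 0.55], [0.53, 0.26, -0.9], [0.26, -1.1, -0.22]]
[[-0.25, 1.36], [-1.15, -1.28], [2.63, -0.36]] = x@[[0.11, 0.51], [-2.49, 0.1], [0.62, 1.75]]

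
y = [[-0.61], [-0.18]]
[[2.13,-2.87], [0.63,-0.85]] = y @ [[-3.49, 4.70]]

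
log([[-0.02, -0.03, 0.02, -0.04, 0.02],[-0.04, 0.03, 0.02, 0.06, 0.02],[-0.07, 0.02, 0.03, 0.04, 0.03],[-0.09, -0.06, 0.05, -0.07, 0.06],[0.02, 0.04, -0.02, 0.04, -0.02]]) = [[-3.74+0.89j, 0.30-0.03j, -0.25+0.02j, 0.44+0.91j, (-0.77-0.07j)], [(-2.5-0.55j), (-4.28+1.97j), (1.04-1.52j), (0.72-0.57j), 0.61-1.44j], [-2.50+0.09j, 0.95+0.08j, -4.26-0.06j, 1.75+0.09j, (0.94-0.07j)], [(1.46+2.13j), (1.53-0.13j), (-1.09+0.1j), (-2.71+2.17j), -0.91-0.11j], [-0.79-0.83j, (-1.06-1.62j), (1.42+1.25j), (-0.86-0.84j), -4.34+1.31j]]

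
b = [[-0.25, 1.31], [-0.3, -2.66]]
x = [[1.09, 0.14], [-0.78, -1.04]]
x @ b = [[-0.31,1.06], [0.51,1.74]]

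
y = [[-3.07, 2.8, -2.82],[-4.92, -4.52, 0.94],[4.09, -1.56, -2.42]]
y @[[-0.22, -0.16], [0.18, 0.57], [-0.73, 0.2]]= [[3.24,1.52], [-0.42,-1.6], [0.59,-2.03]]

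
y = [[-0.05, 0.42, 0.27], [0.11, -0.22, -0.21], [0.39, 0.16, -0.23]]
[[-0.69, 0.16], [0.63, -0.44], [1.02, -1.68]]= y @ [[2.81, -3.04], [-1.06, -0.95], [-0.40, 1.51]]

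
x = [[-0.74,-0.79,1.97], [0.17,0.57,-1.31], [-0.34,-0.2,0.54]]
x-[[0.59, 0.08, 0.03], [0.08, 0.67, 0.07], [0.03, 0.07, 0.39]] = [[-1.33, -0.87, 1.94],  [0.09, -0.1, -1.38],  [-0.37, -0.27, 0.15]]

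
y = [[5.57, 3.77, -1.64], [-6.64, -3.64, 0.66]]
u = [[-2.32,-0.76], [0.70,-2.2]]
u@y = [[-7.88,-5.98,3.3], [18.51,10.65,-2.6]]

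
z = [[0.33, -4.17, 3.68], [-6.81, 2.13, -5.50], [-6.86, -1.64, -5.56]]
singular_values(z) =[12.78, 5.28, 1.31]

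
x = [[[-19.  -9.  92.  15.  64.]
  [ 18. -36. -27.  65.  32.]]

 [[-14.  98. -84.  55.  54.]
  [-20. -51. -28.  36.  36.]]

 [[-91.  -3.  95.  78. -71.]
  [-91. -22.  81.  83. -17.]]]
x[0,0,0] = -19.0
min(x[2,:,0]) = -91.0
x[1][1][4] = 36.0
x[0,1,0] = 18.0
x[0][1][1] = -36.0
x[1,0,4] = 54.0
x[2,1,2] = 81.0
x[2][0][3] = 78.0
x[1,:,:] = [[-14.0, 98.0, -84.0, 55.0, 54.0], [-20.0, -51.0, -28.0, 36.0, 36.0]]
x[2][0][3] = 78.0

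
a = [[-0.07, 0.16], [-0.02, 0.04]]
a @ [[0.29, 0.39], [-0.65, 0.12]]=[[-0.12, -0.01],[-0.03, -0.00]]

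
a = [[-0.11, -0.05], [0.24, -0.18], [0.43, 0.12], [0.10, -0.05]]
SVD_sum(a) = [[-0.11,-0.0], [0.23,0.01], [0.43,0.02], [0.1,0.0]] + [[0.0, -0.05], [0.01, -0.19], [-0.0, 0.1], [0.0, -0.05]]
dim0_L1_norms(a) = [0.88, 0.4]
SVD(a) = [[-0.22, -0.20], [0.45, -0.84], [0.84, 0.45], [0.19, -0.24]] @ diag([0.5147539010199779, 0.22677835298968665]) @ [[1.00, 0.04], [-0.04, 1.00]]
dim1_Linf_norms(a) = [0.11, 0.24, 0.43, 0.1]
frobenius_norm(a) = 0.56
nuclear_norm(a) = 0.74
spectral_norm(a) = 0.51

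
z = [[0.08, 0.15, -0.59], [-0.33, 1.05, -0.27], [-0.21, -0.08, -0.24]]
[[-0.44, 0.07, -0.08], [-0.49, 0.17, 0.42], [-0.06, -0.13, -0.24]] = z @ [[-0.28, 0.48, 0.49],  [-0.40, 0.32, 0.65],  [0.61, 0.03, 0.37]]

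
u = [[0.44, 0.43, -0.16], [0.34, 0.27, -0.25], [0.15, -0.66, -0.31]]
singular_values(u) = [0.88, 0.66, 0.07]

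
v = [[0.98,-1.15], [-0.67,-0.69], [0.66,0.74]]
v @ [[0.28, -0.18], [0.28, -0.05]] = [[-0.05, -0.12],[-0.38, 0.16],[0.39, -0.16]]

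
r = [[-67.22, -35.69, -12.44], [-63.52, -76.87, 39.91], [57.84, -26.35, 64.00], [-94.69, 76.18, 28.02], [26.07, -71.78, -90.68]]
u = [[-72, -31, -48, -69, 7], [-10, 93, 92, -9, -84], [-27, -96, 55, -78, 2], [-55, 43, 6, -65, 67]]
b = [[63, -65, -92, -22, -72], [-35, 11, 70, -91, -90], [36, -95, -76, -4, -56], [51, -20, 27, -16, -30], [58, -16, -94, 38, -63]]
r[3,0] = -94.69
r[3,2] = 28.02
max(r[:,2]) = 64.0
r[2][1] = -26.35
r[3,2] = 28.02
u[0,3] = -69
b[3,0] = 51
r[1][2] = 39.91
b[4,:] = [58, -16, -94, 38, -63]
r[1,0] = -63.52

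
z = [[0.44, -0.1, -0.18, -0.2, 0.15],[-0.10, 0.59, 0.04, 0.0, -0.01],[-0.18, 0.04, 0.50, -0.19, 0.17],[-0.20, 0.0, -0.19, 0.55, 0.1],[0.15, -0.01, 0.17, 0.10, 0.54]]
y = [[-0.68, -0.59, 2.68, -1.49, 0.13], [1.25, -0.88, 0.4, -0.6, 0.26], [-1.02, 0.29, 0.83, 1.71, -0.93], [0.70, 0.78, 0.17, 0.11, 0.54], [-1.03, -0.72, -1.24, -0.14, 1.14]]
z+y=[[-0.24,  -0.69,  2.50,  -1.69,  0.28],[1.15,  -0.29,  0.44,  -0.60,  0.25],[-1.2,  0.33,  1.33,  1.52,  -0.76],[0.5,  0.78,  -0.02,  0.66,  0.64],[-0.88,  -0.73,  -1.07,  -0.04,  1.68]]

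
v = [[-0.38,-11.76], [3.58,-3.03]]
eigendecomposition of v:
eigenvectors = [[-0.88+0.00j, (-0.88-0j)], [-0.10+0.47j, (-0.1-0.47j)]]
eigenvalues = [(-1.7+6.35j), (-1.7-6.35j)]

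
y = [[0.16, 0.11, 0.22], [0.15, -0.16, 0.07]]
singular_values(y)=[0.31, 0.21]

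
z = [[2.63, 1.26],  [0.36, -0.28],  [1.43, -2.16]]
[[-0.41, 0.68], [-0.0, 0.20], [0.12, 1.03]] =z@[[-0.1, 0.37], [-0.12, -0.23]]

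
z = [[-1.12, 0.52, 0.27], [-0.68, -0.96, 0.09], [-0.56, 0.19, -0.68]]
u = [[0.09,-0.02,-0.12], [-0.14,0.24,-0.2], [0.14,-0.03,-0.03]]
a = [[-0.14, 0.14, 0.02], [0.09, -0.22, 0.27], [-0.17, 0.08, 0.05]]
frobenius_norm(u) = 0.40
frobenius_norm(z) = 1.95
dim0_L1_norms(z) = [2.36, 1.67, 1.04]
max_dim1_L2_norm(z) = 1.26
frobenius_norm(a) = 0.45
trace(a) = -0.31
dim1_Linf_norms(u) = [0.12, 0.24, 0.14]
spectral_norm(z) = 1.43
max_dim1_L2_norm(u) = 0.34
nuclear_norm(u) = 0.59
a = z @ u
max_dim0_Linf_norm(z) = 1.12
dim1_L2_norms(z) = [1.26, 1.18, 0.9]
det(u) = 0.00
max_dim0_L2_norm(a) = 0.28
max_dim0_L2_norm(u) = 0.24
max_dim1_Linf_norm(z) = 1.12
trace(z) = -2.76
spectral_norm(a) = 0.39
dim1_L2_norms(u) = [0.15, 0.34, 0.15]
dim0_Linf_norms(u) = [0.14, 0.24, 0.2]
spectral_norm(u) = 0.35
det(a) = -0.00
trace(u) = 0.30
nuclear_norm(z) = 3.27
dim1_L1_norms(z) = [1.91, 1.73, 1.43]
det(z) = -1.16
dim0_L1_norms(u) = [0.37, 0.29, 0.35]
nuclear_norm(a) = 0.66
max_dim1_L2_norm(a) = 0.36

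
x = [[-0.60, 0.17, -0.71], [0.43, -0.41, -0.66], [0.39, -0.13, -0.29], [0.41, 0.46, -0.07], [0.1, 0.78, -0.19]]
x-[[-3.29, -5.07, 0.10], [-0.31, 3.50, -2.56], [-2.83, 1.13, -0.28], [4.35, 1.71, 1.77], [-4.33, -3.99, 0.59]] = [[2.69, 5.24, -0.81], [0.74, -3.91, 1.9], [3.22, -1.26, -0.01], [-3.94, -1.25, -1.84], [4.43, 4.77, -0.78]]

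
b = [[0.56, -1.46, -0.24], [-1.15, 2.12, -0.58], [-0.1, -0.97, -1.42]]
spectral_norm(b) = 2.99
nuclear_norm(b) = 4.63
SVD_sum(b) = [[0.62, -1.44, -0.05], [-0.94, 2.19, 0.07], [0.35, -0.82, -0.03]] + [[-0.06,  -0.02,  -0.19], [-0.21,  -0.07,  -0.65], [-0.45,  -0.15,  -1.39]] + [[0.0, 0.0, -0.00], [0.00, 0.0, -0.0], [-0.0, -0.0, 0.0]]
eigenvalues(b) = [2.93, 0.0, -1.67]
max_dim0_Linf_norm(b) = 2.12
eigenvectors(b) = [[-0.50,0.87,0.24], [0.85,0.38,0.22], [-0.18,-0.32,0.94]]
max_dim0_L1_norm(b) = 4.55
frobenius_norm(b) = 3.41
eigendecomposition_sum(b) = [[0.64, -1.33, 0.14], [-1.08, 2.24, -0.24], [0.23, -0.47, 0.05]] + [[0.0, 0.00, -0.00], [0.0, 0.00, -0.0], [-0.00, -0.0, 0.0]] + [[-0.08, -0.13, -0.38],[-0.08, -0.12, -0.34],[-0.32, -0.50, -1.47]]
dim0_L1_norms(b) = [1.81, 4.55, 2.24]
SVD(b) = [[-0.52, -0.12, -0.84], [0.80, -0.42, -0.43], [-0.30, -0.9, 0.32]] @ diag([2.990164821513478, 1.6377721742667506, 0.004079875099488893]) @ [[-0.39, 0.92, 0.03], [0.31, 0.10, 0.95], [-0.87, -0.38, 0.32]]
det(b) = -0.02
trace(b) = 1.26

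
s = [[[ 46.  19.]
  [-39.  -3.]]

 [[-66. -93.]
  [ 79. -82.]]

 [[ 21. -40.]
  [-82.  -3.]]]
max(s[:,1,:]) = 79.0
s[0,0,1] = 19.0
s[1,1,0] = 79.0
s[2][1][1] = -3.0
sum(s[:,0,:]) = -113.0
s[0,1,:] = [-39.0, -3.0]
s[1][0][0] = -66.0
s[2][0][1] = -40.0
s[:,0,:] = [[46.0, 19.0], [-66.0, -93.0], [21.0, -40.0]]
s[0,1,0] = -39.0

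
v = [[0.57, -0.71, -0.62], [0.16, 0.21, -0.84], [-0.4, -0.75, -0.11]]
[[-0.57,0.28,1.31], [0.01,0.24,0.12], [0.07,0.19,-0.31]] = v@ [[-0.71, -0.08, 1.71],[0.3, -0.16, -0.51],[-0.07, -0.34, 0.05]]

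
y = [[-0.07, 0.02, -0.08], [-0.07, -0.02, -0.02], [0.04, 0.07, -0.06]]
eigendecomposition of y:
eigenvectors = [[(-0.63+0j),-0.63-0.00j,(-0.4+0j)], [-0.35-0.32j,-0.35+0.32j,(0.73+0j)], [-0.14+0.60j,-0.14-0.60j,0.55+0.00j]]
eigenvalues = [(-0.08+0.09j), (-0.08-0.09j), 0j]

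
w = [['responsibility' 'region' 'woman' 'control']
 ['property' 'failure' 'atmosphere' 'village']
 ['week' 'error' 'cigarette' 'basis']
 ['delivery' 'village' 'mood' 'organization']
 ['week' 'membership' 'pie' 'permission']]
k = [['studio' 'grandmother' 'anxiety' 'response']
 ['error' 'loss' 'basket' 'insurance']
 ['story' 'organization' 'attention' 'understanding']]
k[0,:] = ['studio', 'grandmother', 'anxiety', 'response']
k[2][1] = 'organization'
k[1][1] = 'loss'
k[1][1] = 'loss'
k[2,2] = 'attention'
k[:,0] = ['studio', 'error', 'story']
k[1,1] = 'loss'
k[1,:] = ['error', 'loss', 'basket', 'insurance']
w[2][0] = 'week'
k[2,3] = 'understanding'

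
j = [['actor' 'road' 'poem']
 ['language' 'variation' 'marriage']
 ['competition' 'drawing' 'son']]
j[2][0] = 'competition'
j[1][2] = 'marriage'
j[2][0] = 'competition'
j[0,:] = ['actor', 'road', 'poem']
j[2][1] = 'drawing'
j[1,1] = 'variation'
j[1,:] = ['language', 'variation', 'marriage']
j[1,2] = 'marriage'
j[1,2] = 'marriage'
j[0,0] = 'actor'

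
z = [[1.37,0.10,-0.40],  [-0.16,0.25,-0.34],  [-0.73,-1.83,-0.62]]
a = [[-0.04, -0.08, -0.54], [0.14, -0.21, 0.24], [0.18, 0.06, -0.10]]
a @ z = [[0.35, 0.96, 0.38],[0.05, -0.48, -0.13],[0.31, 0.22, -0.03]]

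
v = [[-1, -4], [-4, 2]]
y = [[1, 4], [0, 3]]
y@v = [[-17, 4], [-12, 6]]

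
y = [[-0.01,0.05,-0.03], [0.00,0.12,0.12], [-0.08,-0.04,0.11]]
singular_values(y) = [0.18, 0.13, 0.04]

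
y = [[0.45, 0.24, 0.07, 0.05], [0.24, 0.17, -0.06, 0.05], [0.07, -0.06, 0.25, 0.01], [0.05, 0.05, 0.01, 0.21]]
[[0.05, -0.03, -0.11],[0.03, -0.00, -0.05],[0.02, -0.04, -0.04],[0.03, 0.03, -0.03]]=y @ [[0.09, -0.07, -0.10], [-0.0, 0.00, -0.21], [0.04, -0.14, -0.16], [0.14, 0.15, -0.07]]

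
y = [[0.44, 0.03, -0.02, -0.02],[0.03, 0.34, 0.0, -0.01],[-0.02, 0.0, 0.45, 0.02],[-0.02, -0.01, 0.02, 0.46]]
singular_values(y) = [0.49, 0.44, 0.43, 0.33]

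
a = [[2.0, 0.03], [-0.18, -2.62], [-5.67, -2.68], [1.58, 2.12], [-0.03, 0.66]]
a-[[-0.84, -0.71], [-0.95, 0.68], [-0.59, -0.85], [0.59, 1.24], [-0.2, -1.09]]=[[2.84,0.74], [0.77,-3.3], [-5.08,-1.83], [0.99,0.88], [0.17,1.75]]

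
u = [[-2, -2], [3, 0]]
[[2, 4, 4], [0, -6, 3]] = u@[[0, -2, 1], [-1, 0, -3]]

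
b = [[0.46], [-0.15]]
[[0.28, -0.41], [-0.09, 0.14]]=b@[[0.6, -0.9]]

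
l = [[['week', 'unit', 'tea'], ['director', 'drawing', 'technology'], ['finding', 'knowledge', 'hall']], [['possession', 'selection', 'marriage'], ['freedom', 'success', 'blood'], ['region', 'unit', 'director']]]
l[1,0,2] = 'marriage'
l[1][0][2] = 'marriage'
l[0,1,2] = 'technology'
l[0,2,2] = 'hall'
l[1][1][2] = 'blood'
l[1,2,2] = 'director'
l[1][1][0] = 'freedom'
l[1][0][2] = 'marriage'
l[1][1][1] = 'success'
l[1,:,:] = [['possession', 'selection', 'marriage'], ['freedom', 'success', 'blood'], ['region', 'unit', 'director']]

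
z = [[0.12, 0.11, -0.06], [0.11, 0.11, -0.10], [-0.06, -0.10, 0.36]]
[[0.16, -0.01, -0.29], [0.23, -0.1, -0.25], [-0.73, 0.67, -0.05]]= z@[[0.08, 2.10, -0.07], [0.27, -1.38, -3.09], [-1.94, 1.84, -1.0]]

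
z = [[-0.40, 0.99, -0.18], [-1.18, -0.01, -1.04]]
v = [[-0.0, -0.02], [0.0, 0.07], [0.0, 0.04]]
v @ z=[[0.02, 0.0, 0.02],[-0.08, -0.00, -0.07],[-0.05, -0.0, -0.04]]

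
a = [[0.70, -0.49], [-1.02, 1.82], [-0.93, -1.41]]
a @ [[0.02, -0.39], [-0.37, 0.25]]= [[0.20, -0.40], [-0.69, 0.85], [0.50, 0.01]]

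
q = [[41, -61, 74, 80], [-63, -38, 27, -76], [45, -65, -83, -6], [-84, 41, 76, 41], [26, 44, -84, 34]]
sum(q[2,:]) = -109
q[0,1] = -61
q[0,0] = 41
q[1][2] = 27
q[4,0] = 26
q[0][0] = 41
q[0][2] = 74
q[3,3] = 41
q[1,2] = 27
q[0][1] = -61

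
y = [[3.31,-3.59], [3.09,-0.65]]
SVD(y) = [[-0.86, -0.51], [-0.51, 0.86]] @ diag([5.590786484672282, 1.5993456420692005]) @ [[-0.79,0.61], [0.61,0.79]]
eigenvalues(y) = [(1.33+2.68j), (1.33-2.68j)]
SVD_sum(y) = [[3.81, -2.95], [2.25, -1.74]] + [[-0.50, -0.64], [0.84, 1.09]]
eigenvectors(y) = [[(0.73+0j), 0.73-0.00j], [(0.4-0.55j), (0.4+0.55j)]]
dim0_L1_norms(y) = [6.4, 4.24]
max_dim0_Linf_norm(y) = 3.59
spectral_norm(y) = 5.59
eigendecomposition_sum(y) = [[(1.66+0.85j), (-1.8+0.89j)], [(1.54-0.77j), -0.33+1.83j]] + [[1.66-0.85j, -1.80-0.89j], [(1.55+0.77j), -0.33-1.83j]]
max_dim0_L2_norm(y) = 4.53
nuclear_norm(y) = 7.19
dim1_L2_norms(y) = [4.88, 3.16]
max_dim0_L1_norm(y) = 6.4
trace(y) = 2.66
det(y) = 8.94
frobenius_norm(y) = 5.82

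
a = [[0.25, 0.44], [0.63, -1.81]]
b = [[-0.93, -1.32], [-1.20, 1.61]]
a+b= [[-0.68, -0.88], [-0.57, -0.20]]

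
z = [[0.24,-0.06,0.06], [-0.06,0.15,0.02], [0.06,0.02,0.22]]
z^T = [[0.24, -0.06, 0.06], [-0.06, 0.15, 0.02], [0.06, 0.02, 0.22]]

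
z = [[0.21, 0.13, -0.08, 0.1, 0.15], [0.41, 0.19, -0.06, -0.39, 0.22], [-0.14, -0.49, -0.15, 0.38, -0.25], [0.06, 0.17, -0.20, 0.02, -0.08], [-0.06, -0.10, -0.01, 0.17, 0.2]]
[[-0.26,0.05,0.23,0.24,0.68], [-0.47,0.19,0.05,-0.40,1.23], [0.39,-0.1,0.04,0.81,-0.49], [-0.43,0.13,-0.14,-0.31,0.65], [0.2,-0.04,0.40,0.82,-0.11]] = z @ [[-0.54, 0.01, 0.01, -0.27, 1.70], [-0.97, 0.13, -0.36, -1.50, 0.71], [1.05, -0.61, -0.13, -0.52, -2.39], [0.17, -0.28, 0.51, 1.3, -0.36], [0.28, 0.09, 1.40, 2.15, 0.50]]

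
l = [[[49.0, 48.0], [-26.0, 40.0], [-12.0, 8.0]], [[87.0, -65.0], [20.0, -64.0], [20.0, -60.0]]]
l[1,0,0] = 87.0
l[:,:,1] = [[48.0, 40.0, 8.0], [-65.0, -64.0, -60.0]]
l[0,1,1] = 40.0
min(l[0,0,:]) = 48.0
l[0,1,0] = -26.0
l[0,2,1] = 8.0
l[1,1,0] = 20.0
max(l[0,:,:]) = 49.0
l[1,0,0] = 87.0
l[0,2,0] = -12.0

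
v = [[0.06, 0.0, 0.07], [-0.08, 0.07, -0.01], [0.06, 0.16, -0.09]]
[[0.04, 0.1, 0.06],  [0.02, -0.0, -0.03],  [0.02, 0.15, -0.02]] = v @ [[0.05, 0.84, 0.36], [0.43, 1.01, 0.02], [0.59, 0.69, 0.49]]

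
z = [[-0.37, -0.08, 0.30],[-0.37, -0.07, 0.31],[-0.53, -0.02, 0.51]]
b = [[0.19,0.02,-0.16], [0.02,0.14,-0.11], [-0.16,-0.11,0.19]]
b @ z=[[0.01, -0.01, -0.02],[-0.00, -0.01, -0.01],[-0.00, 0.02, 0.01]]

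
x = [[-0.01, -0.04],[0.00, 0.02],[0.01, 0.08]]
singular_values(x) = [0.09, 0.01]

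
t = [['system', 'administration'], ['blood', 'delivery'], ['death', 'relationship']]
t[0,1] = 'administration'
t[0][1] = 'administration'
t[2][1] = 'relationship'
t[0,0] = 'system'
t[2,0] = 'death'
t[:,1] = ['administration', 'delivery', 'relationship']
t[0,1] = 'administration'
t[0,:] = ['system', 'administration']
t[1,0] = 'blood'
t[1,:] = ['blood', 'delivery']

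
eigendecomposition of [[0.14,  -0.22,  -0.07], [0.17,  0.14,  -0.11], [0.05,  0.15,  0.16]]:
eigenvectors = [[0.10+0.62j, (0.1-0.62j), (0.52+0j)], [0.64+0.00j, 0.64-0.00j, (-0.27+0j)], [0.11-0.43j, (0.11+0.43j), (0.81+0j)]]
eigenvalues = [(0.15+0.24j), (0.15-0.24j), (0.14+0j)]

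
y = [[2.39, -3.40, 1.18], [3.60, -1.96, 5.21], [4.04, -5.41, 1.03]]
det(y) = -10.06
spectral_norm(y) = 9.66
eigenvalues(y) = [(-0.31+0j), (0.89+5.58j), (0.89-5.58j)]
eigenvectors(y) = [[-0.78+0.00j, 0.20+0.33j, 0.20-0.33j], [(-0.49+0j), (0.71+0j), 0.71-0.00j], [(0.39+0j), (0.25+0.54j), 0.25-0.54j]]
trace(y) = 1.46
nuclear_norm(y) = 13.91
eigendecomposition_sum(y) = [[-0.25+0.00j, 0.02-0.00j, 0.15+0.00j], [-0.16+0.00j, 0.01-0.00j, (0.09+0j)], [(0.12-0j), (-0.01+0j), (-0.08-0j)]] + [[(1.32+0.37j), -1.71+0.43j, (0.51+1.3j)], [1.88-1.72j, (-0.99+3.12j), (2.56+0.46j)], [(1.96+0.81j), -2.70+0.35j, (0.55+2.09j)]] + [[(1.32-0.37j), (-1.71-0.43j), (0.51-1.3j)], [1.88+1.72j, (-0.99-3.12j), 2.56-0.46j], [1.96-0.81j, (-2.7-0.35j), (0.55-2.09j)]]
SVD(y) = [[-0.44,0.24,-0.87], [-0.6,-0.79,0.08], [-0.67,0.56,0.49]] @ diag([9.656093351633103, 3.994081005693945, 0.2607261101267462]) @ [[-0.61, 0.65, -0.45],[-0.01, -0.57, -0.82],[0.79, 0.50, -0.35]]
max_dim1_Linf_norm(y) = 5.41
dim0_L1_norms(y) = [10.03, 10.77, 7.42]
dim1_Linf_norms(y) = [3.4, 5.21, 5.41]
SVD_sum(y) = [[2.57, -2.73, 1.89], [3.56, -3.79, 2.62], [3.95, -4.20, 2.90]] + [[-0.01, -0.55, -0.79], [0.02, 1.82, 2.60], [-0.01, -1.28, -1.83]] + [[-0.18,  -0.11,  0.08], [0.02,  0.01,  -0.01], [0.10,  0.06,  -0.05]]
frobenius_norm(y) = 10.45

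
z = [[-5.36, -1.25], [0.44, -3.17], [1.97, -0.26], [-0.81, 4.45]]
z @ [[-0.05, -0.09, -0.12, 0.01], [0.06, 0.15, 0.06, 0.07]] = [[0.19, 0.29, 0.57, -0.14], [-0.21, -0.52, -0.24, -0.22], [-0.11, -0.22, -0.25, 0.0], [0.31, 0.74, 0.36, 0.3]]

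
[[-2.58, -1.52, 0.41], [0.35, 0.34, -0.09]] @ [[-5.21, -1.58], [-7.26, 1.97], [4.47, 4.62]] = [[26.31, 2.98], [-4.69, -0.3]]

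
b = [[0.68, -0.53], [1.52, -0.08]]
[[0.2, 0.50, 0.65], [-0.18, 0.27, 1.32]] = b@[[-0.15, 0.14, 0.86], [-0.57, -0.77, -0.13]]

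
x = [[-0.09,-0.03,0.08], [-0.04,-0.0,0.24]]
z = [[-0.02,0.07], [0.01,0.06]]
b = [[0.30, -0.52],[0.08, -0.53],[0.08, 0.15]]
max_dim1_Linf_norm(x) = 0.24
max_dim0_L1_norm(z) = 0.13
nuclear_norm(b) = 0.99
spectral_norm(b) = 0.80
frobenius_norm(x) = 0.27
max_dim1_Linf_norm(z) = 0.07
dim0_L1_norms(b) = [0.46, 1.2]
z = x @ b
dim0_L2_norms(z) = [0.02, 0.09]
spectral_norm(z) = 0.09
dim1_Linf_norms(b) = [0.52, 0.53, 0.15]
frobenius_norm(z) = 0.09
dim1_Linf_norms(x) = [0.09, 0.24]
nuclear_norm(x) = 0.34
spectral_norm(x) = 0.26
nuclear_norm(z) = 0.11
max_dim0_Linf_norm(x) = 0.24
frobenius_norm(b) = 0.82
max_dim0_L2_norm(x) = 0.25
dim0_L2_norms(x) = [0.1, 0.03, 0.25]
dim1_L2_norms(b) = [0.6, 0.54, 0.17]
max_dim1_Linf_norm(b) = 0.53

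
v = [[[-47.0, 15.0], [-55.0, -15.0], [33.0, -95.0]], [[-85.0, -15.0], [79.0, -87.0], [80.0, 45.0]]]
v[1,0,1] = -15.0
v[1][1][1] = -87.0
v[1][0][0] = -85.0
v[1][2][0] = 80.0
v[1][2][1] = 45.0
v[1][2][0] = 80.0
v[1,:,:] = [[-85.0, -15.0], [79.0, -87.0], [80.0, 45.0]]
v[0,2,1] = -95.0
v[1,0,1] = -15.0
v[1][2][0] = 80.0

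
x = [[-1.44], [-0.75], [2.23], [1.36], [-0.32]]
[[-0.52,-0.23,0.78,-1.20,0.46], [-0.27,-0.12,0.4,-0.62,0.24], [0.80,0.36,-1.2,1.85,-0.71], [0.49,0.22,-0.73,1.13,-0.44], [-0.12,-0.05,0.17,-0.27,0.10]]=x@[[0.36, 0.16, -0.54, 0.83, -0.32]]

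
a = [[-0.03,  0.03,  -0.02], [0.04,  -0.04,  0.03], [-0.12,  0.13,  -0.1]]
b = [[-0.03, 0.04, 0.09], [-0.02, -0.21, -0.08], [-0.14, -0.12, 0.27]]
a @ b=[[0.0, -0.01, -0.01], [-0.00, 0.01, 0.01], [0.02, -0.02, -0.05]]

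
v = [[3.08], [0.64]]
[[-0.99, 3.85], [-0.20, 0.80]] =v@[[-0.32, 1.25]]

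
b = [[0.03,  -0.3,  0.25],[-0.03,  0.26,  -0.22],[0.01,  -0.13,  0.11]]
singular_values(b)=[0.55, 0.0, 0.0]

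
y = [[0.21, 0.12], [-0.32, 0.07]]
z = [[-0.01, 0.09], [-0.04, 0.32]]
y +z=[[0.20, 0.21], [-0.36, 0.39]]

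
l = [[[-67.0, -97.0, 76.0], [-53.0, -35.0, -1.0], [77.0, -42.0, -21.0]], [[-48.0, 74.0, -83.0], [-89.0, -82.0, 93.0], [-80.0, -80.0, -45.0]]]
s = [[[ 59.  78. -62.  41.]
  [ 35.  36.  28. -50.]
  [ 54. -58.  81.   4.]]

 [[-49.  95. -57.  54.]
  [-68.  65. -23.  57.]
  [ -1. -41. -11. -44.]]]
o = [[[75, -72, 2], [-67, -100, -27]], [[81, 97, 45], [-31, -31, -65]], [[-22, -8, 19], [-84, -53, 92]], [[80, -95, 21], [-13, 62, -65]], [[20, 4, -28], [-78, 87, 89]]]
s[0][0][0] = 59.0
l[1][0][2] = -83.0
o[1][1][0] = -31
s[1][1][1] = 65.0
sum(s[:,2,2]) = 70.0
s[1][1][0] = -68.0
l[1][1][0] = -89.0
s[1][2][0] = -1.0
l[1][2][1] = -80.0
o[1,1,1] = -31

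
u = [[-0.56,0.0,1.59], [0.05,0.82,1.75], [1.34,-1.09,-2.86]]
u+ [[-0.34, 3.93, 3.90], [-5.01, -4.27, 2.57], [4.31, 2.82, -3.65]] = [[-0.9, 3.93, 5.49], [-4.96, -3.45, 4.32], [5.65, 1.73, -6.51]]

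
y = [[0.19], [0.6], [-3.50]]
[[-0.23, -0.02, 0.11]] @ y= [[-0.44]]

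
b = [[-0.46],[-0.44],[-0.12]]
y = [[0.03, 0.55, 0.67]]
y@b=[[-0.34]]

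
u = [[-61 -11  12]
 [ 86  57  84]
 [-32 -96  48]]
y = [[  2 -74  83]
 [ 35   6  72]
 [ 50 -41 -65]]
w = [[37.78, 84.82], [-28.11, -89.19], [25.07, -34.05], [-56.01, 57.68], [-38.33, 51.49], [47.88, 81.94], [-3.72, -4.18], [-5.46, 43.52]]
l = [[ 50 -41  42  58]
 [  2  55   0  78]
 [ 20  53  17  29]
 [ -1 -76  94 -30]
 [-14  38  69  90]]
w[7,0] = -5.46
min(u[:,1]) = -96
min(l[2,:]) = 17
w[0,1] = 84.82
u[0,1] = -11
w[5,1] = 81.94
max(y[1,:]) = 72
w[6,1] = -4.18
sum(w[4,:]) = 13.160000000000004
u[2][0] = -32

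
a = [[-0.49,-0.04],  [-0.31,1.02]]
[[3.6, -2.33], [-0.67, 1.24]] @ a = [[-1.04, -2.52], [-0.06, 1.29]]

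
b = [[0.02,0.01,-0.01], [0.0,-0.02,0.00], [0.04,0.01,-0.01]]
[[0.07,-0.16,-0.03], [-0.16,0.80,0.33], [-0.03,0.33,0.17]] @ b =[[0.0,0.0,-0.00], [0.01,-0.01,-0.0], [0.01,-0.01,-0.0]]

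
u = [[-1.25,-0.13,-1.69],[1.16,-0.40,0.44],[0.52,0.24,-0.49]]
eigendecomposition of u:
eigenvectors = [[-0.25+0.56j, (-0.25-0.56j), (0.42+0j)], [0.71+0.00j, 0.71-0.00j, -0.91+0.00j], [(0.33-0.09j), 0.33+0.09j, (-0.01+0j)]]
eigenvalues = [(-0.6+0.86j), (-0.6-0.86j), (-0.94+0j)]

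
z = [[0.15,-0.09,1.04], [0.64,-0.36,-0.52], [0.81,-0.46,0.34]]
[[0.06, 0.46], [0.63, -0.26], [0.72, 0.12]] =z @ [[-0.09, 0.18], [-1.79, 0.39], [-0.08, 0.45]]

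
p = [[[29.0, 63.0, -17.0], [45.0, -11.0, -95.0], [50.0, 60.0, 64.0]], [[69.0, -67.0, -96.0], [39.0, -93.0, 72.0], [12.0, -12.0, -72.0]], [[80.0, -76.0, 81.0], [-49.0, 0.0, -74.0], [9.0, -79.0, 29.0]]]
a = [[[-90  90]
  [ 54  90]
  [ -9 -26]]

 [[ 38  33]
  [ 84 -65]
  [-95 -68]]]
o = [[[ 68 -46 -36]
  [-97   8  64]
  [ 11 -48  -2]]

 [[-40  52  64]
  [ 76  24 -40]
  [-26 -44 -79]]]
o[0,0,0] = 68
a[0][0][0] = -90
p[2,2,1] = -79.0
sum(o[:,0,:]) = 62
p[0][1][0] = 45.0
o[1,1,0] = 76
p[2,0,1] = -76.0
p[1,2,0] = 12.0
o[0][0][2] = -36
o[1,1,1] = 24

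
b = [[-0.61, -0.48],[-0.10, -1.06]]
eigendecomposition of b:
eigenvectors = [[0.98, 0.67], [-0.18, 0.75]]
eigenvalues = [-0.52, -1.15]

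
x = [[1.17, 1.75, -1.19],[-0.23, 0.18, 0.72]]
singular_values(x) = [2.44, 0.69]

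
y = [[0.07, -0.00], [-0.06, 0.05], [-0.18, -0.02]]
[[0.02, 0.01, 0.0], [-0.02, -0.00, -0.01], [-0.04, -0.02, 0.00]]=y@ [[0.22, 0.09, -0.0], [-0.06, 0.05, -0.19]]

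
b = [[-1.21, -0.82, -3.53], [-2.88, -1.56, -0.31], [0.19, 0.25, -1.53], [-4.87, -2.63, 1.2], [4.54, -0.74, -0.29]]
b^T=[[-1.21,-2.88,0.19,-4.87,4.54], [-0.82,-1.56,0.25,-2.63,-0.74], [-3.53,-0.31,-1.53,1.2,-0.29]]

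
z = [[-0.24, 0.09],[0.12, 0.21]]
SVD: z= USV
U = [[-0.82, 0.57], [0.57, 0.82]]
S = [0.27, 0.23]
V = [[0.98, 0.17], [-0.17, 0.98]]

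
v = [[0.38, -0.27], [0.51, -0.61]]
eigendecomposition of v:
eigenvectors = [[0.85, 0.31],[0.53, 0.95]]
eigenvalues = [0.21, -0.44]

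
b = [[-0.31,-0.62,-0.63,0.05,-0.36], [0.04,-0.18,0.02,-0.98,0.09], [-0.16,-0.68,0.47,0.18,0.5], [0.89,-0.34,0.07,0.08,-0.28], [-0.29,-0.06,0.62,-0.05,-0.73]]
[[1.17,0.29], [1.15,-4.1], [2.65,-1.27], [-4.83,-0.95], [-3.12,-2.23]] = b @ [[-4.11, -0.27], [-0.89, 1.90], [-1.66, -2.33], [-0.79, 3.85], [4.62, 0.76]]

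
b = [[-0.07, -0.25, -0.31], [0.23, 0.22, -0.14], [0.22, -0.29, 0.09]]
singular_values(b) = [0.45, 0.35, 0.32]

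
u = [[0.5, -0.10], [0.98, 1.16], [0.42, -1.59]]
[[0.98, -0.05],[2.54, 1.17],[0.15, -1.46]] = u @ [[2.06,  0.08],[0.45,  0.94]]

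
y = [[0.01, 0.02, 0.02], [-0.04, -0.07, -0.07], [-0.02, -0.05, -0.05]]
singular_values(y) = [0.13, 0.01, 0.0]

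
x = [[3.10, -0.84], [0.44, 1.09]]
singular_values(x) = [3.22, 1.17]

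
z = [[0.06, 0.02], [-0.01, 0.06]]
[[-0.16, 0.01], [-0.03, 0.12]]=z@[[-2.34,-0.52], [-0.88,1.91]]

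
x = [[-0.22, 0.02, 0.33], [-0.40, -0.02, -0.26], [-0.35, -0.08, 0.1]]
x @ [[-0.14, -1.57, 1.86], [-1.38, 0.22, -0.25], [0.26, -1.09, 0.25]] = [[0.09, -0.01, -0.33],[0.02, 0.91, -0.8],[0.19, 0.42, -0.61]]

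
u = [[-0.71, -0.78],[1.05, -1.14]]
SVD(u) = [[0.11, 0.99], [0.99, -0.11]] @ diag([1.554965737595269, 1.0472256466038252]) @ [[0.62,-0.78], [-0.78,-0.62]]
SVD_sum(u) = [[0.11, -0.13], [0.96, -1.21]] + [[-0.82, -0.65], [0.09, 0.07]]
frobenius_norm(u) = 1.87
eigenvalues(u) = [(-0.92+0.88j), (-0.92-0.88j)]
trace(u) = -1.85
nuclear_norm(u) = 2.60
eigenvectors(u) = [[0.16+0.63j, (0.16-0.63j)], [0.76+0.00j, 0.76-0.00j]]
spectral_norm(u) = 1.55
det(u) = 1.63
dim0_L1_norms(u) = [1.76, 1.92]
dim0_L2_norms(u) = [1.27, 1.38]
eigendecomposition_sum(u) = [[-0.36+0.55j, -0.39-0.41j], [0.52+0.55j, -0.57+0.33j]] + [[-0.36-0.55j, (-0.39+0.41j)],  [0.53-0.55j, (-0.57-0.33j)]]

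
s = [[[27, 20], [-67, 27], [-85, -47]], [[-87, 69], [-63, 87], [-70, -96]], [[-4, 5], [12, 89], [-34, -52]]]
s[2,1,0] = 12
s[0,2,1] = -47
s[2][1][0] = 12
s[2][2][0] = -34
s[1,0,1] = 69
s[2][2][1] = -52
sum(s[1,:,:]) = -160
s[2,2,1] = -52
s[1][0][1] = 69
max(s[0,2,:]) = -47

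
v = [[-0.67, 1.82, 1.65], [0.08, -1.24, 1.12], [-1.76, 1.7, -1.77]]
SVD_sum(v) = [[-0.46, 0.66, -0.42], [0.74, -1.06, 0.67], [-1.5, 2.14, -1.36]] + [[-0.23,  1.15,  2.07], [-0.04,  0.18,  0.32], [0.05,  -0.26,  -0.48]] + [[0.02, 0.01, -0.00], [-0.62, -0.36, 0.13], [-0.32, -0.18, 0.06]]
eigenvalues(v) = [(-2.75+0j), (-0.46+1.51j), (-0.46-1.51j)]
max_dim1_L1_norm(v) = 5.23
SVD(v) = [[0.27, -0.96, 0.03], [-0.43, -0.15, -0.89], [0.86, 0.22, -0.45]] @ diag([3.410442408301898, 2.4698856502146294, 0.8192969269561595]) @ [[-0.51,0.73,-0.46], [0.10,-0.48,-0.87], [0.86,0.49,-0.17]]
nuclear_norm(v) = 6.70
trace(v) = -3.68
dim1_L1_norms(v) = [4.14, 2.44, 5.23]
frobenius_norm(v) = 4.29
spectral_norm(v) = 3.41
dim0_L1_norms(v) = [2.51, 4.76, 4.54]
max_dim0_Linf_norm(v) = 1.82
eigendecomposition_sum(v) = [[0.15-0.00j, -0.37-0.00j, (0.17-0j)], [0.75-0.00j, -1.81-0.00j, (0.8-0j)], [-1.02+0.00j, 2.47+0.00j, (-1.1+0j)]] + [[(-0.41+0.75j),(1.1+0.22j),(0.74+0.28j)], [(-0.33+0.12j),(0.28+0.37j),0.16+0.29j], [(-0.37-0.42j),-0.38+0.63j,-0.34+0.39j]] + [[-0.41-0.75j,  1.10-0.22j,  0.74-0.28j], [(-0.33-0.12j),  (0.28-0.37j),  (0.16-0.29j)], [-0.37+0.42j,  -0.38-0.63j,  (-0.34-0.39j)]]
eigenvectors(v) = [[(0.12+0j), (0.79+0j), (0.79-0j)], [(0.59+0j), (0.25+0.22j), (0.25-0.22j)], [-0.80+0.00j, -0.18+0.49j, (-0.18-0.49j)]]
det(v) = -6.90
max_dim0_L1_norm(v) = 4.76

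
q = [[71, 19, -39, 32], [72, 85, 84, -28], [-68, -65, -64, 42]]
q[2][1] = -65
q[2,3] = 42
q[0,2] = -39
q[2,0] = -68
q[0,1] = 19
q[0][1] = 19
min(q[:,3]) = -28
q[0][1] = 19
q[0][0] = 71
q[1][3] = -28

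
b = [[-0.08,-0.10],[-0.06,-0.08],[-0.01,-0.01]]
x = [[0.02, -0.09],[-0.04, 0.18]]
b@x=[[0.0, -0.01], [0.00, -0.01], [0.0, -0.0]]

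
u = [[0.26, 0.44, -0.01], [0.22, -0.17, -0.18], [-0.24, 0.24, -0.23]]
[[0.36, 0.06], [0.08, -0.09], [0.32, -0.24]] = u@[[0.2, 0.24], [0.68, 0.01], [-0.87, 0.8]]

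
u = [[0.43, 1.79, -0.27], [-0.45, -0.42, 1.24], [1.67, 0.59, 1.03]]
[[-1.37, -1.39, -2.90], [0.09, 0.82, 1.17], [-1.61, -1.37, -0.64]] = u @ [[-0.50,-0.74,-0.08], [-0.7,-0.57,-1.54], [-0.35,0.2,0.39]]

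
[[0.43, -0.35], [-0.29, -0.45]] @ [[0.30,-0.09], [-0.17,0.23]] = [[0.19,-0.12], [-0.01,-0.08]]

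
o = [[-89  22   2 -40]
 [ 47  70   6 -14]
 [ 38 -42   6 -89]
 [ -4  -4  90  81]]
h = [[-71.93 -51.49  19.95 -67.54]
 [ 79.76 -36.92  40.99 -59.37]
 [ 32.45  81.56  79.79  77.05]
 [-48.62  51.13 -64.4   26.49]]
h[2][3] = 77.05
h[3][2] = -64.4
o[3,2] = 90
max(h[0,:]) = 19.95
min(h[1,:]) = -59.37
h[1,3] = -59.37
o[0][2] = 2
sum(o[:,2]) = 104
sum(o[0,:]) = -105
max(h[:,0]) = 79.76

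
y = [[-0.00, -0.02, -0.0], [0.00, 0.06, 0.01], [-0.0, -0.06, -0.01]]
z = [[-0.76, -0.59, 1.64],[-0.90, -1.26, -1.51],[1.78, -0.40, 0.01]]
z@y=[[0.00, -0.12, -0.02],  [0.0, 0.03, 0.0],  [0.00, -0.06, -0.0]]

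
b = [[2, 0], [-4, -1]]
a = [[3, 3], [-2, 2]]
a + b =[[5, 3], [-6, 1]]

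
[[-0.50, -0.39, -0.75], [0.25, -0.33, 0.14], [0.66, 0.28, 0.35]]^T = [[-0.50, 0.25, 0.66], [-0.39, -0.33, 0.28], [-0.75, 0.14, 0.35]]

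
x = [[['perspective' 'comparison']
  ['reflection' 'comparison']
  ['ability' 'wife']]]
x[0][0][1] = 'comparison'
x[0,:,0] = ['perspective', 'reflection', 'ability']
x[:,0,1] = ['comparison']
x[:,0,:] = [['perspective', 'comparison']]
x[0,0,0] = 'perspective'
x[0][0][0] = 'perspective'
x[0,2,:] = ['ability', 'wife']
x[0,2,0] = 'ability'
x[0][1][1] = 'comparison'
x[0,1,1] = 'comparison'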